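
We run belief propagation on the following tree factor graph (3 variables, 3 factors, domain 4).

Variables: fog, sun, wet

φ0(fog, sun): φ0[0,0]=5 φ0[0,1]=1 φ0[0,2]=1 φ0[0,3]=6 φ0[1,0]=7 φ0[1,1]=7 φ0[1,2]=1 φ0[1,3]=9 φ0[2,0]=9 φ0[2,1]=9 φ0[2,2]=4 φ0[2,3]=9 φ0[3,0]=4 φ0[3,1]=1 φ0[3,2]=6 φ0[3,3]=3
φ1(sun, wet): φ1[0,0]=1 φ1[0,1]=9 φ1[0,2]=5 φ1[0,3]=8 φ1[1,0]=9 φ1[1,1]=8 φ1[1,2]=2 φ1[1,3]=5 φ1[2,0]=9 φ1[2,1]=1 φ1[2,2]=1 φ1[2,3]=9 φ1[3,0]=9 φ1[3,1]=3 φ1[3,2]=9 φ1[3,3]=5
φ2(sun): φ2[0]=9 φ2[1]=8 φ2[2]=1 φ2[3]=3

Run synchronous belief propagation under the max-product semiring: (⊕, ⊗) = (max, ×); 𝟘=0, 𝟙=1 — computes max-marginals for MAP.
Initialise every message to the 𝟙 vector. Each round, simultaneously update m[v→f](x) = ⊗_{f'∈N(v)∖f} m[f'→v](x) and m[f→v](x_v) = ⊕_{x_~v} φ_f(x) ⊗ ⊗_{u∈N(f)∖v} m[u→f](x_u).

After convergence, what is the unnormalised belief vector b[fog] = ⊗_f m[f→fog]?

init: all messages = 𝟙 over 4 values
r1 m[φ0→fog] = [6, 9, 9, 6]
r1 m[φ0→sun] = [9, 9, 6, 9]
r1 m[φ1→sun] = [9, 9, 9, 9]
r1 m[φ1→wet] = [9, 9, 9, 9]
r1 m[φ2→sun] = [9, 8, 1, 3]
r1 m[fog→φ0] = [1, 1, 1, 1]
r1 m[sun→φ0] = [1, 1, 1, 1]
r1 m[sun→φ1] = [1, 1, 1, 1]
r1 m[sun→φ2] = [1, 1, 1, 1]
r1 m[wet→φ1] = [1, 1, 1, 1]
r2 m[φ0→fog] = [6, 9, 9, 6]
r2 m[φ0→sun] = [9, 9, 6, 9]
r2 m[φ1→sun] = [9, 9, 9, 9]
r2 m[φ1→wet] = [9, 9, 9, 9]
r2 m[φ2→sun] = [9, 8, 1, 3]
r2 m[fog→φ0] = [1, 1, 1, 1]
r2 m[sun→φ0] = [81, 72, 9, 27]
r2 m[sun→φ1] = [81, 72, 6, 27]
r2 m[sun→φ2] = [81, 81, 54, 81]
r2 m[wet→φ1] = [1, 1, 1, 1]
r3 m[φ0→fog] = [405, 567, 729, 324]
r3 m[φ0→sun] = [9, 9, 6, 9]
r3 m[φ1→sun] = [9, 9, 9, 9]
r3 m[φ1→wet] = [648, 729, 405, 648]
r3 m[φ2→sun] = [9, 8, 1, 3]
r3 m[fog→φ0] = [1, 1, 1, 1]
r3 m[sun→φ0] = [81, 72, 9, 27]
r3 m[sun→φ1] = [81, 72, 6, 27]
r3 m[sun→φ2] = [81, 81, 54, 81]
r3 m[wet→φ1] = [1, 1, 1, 1]
r4 m[φ0→fog] = [405, 567, 729, 324]
r4 m[φ0→sun] = [9, 9, 6, 9]
r4 m[φ1→sun] = [9, 9, 9, 9]
r4 m[φ1→wet] = [648, 729, 405, 648]
r4 m[φ2→sun] = [9, 8, 1, 3]
r4 m[fog→φ0] = [1, 1, 1, 1]
r4 m[sun→φ0] = [81, 72, 9, 27]
r4 m[sun→φ1] = [81, 72, 6, 27]
r4 m[sun→φ2] = [81, 81, 54, 81]
r4 m[wet→φ1] = [1, 1, 1, 1]
fixed point reached at round 4
b[fog] = ⊗ incoming = [405, 567, 729, 324]

b[fog] = [405, 567, 729, 324]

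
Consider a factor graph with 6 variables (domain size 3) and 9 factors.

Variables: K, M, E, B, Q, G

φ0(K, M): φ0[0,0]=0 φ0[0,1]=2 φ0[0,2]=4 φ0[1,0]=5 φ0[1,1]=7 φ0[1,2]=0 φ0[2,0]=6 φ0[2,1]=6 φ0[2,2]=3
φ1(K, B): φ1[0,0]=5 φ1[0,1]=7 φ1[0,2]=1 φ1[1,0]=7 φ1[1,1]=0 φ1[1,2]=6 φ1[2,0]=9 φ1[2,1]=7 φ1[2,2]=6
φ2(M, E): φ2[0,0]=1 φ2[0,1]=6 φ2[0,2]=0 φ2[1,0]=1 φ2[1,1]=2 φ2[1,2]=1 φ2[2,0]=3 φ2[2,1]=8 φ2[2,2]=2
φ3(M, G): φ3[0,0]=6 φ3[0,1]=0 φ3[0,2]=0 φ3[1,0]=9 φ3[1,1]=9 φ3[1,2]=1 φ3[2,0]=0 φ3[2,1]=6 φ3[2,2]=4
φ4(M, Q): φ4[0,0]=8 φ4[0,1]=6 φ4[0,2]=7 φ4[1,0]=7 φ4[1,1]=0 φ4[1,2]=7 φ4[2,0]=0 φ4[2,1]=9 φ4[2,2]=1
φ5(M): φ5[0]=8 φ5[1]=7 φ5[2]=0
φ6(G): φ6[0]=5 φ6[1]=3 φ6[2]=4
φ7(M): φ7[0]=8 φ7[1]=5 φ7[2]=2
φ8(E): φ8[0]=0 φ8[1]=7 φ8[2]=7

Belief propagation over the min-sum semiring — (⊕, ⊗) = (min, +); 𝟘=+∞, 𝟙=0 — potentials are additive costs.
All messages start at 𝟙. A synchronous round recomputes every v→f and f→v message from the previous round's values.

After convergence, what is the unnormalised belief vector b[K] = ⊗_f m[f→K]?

b[K] = [15, 10, 19]

init: all messages = 𝟙 over 3 values
r1 m[φ0→K] = [0, 0, 3]
r1 m[φ0→M] = [0, 2, 0]
r1 m[φ1→K] = [1, 0, 6]
r1 m[φ1→B] = [5, 0, 1]
r1 m[φ2→M] = [0, 1, 2]
r1 m[φ2→E] = [1, 2, 0]
r1 m[φ3→M] = [0, 1, 0]
r1 m[φ3→G] = [0, 0, 0]
r1 m[φ4→M] = [6, 0, 0]
r1 m[φ4→Q] = [0, 0, 1]
r1 m[φ5→M] = [8, 7, 0]
r1 m[φ6→G] = [5, 3, 4]
r1 m[φ7→M] = [8, 5, 2]
r1 m[φ8→E] = [0, 7, 7]
r1 m[K→φ0] = [0, 0, 0]
r1 m[K→φ1] = [0, 0, 0]
r1 m[M→φ0] = [0, 0, 0]
r1 m[M→φ2] = [0, 0, 0]
r1 m[M→φ3] = [0, 0, 0]
r1 m[M→φ4] = [0, 0, 0]
r1 m[M→φ5] = [0, 0, 0]
r1 m[M→φ7] = [0, 0, 0]
r1 m[E→φ2] = [0, 0, 0]
r1 m[E→φ8] = [0, 0, 0]
r1 m[B→φ1] = [0, 0, 0]
r1 m[Q→φ4] = [0, 0, 0]
r1 m[G→φ3] = [0, 0, 0]
r1 m[G→φ6] = [0, 0, 0]
r2 m[φ0→K] = [0, 0, 3]
r2 m[φ0→M] = [0, 2, 0]
r2 m[φ1→K] = [1, 0, 6]
r2 m[φ1→B] = [5, 0, 1]
r2 m[φ2→M] = [0, 1, 2]
r2 m[φ2→E] = [1, 2, 0]
r2 m[φ3→M] = [0, 1, 0]
r2 m[φ3→G] = [0, 0, 0]
r2 m[φ4→M] = [6, 0, 0]
r2 m[φ4→Q] = [0, 0, 1]
r2 m[φ5→M] = [8, 7, 0]
r2 m[φ6→G] = [5, 3, 4]
r2 m[φ7→M] = [8, 5, 2]
r2 m[φ8→E] = [0, 7, 7]
r2 m[K→φ0] = [1, 0, 6]
r2 m[K→φ1] = [0, 0, 3]
r2 m[M→φ0] = [22, 14, 4]
r2 m[M→φ2] = [22, 15, 2]
r2 m[M→φ3] = [22, 15, 4]
r2 m[M→φ4] = [16, 16, 4]
r2 m[M→φ5] = [14, 9, 4]
r2 m[M→φ7] = [14, 11, 2]
r2 m[E→φ2] = [0, 7, 7]
r2 m[E→φ8] = [1, 2, 0]
r2 m[B→φ1] = [0, 0, 0]
r2 m[Q→φ4] = [0, 0, 0]
r2 m[G→φ3] = [5, 3, 4]
r2 m[G→φ6] = [0, 0, 0]
r3 m[φ0→K] = [8, 4, 7]
r3 m[φ0→M] = [1, 3, 0]
r3 m[φ1→K] = [1, 0, 6]
r3 m[φ1→B] = [5, 0, 1]
r3 m[φ2→M] = [1, 1, 3]
r3 m[φ2→E] = [5, 10, 4]
r3 m[φ3→M] = [3, 5, 5]
r3 m[φ3→G] = [4, 10, 8]
r3 m[φ4→M] = [6, 0, 0]
r3 m[φ4→Q] = [4, 13, 5]
r3 m[φ5→M] = [8, 7, 0]
r3 m[φ6→G] = [5, 3, 4]
r3 m[φ7→M] = [8, 5, 2]
r3 m[φ8→E] = [0, 7, 7]
r3 m[K→φ0] = [1, 0, 6]
r3 m[K→φ1] = [0, 0, 3]
r3 m[M→φ0] = [22, 14, 4]
r3 m[M→φ2] = [22, 15, 2]
r3 m[M→φ3] = [22, 15, 4]
r3 m[M→φ4] = [16, 16, 4]
r3 m[M→φ5] = [14, 9, 4]
r3 m[M→φ7] = [14, 11, 2]
r3 m[E→φ2] = [0, 7, 7]
r3 m[E→φ8] = [1, 2, 0]
r3 m[B→φ1] = [0, 0, 0]
r3 m[Q→φ4] = [0, 0, 0]
r3 m[G→φ3] = [5, 3, 4]
r3 m[G→φ6] = [0, 0, 0]
r4 m[φ0→K] = [8, 4, 7]
r4 m[φ0→M] = [1, 3, 0]
r4 m[φ1→K] = [1, 0, 6]
r4 m[φ1→B] = [5, 0, 1]
r4 m[φ2→M] = [1, 1, 3]
r4 m[φ2→E] = [5, 10, 4]
r4 m[φ3→M] = [3, 5, 5]
r4 m[φ3→G] = [4, 10, 8]
r4 m[φ4→M] = [6, 0, 0]
r4 m[φ4→Q] = [4, 13, 5]
r4 m[φ5→M] = [8, 7, 0]
r4 m[φ6→G] = [5, 3, 4]
r4 m[φ7→M] = [8, 5, 2]
r4 m[φ8→E] = [0, 7, 7]
r4 m[K→φ0] = [1, 0, 6]
r4 m[K→φ1] = [8, 4, 7]
r4 m[M→φ0] = [26, 18, 10]
r4 m[M→φ2] = [26, 20, 7]
r4 m[M→φ3] = [24, 16, 5]
r4 m[M→φ4] = [21, 21, 10]
r4 m[M→φ5] = [19, 14, 10]
r4 m[M→φ7] = [19, 16, 8]
r4 m[E→φ2] = [0, 7, 7]
r4 m[E→φ8] = [5, 10, 4]
r4 m[B→φ1] = [0, 0, 0]
r4 m[Q→φ4] = [0, 0, 0]
r4 m[G→φ3] = [5, 3, 4]
r4 m[G→φ6] = [4, 10, 8]
r5 m[φ0→K] = [14, 10, 13]
r5 m[φ0→M] = [1, 3, 0]
r5 m[φ1→K] = [1, 0, 6]
r5 m[φ1→B] = [11, 4, 9]
r5 m[φ2→M] = [1, 1, 3]
r5 m[φ2→E] = [10, 15, 9]
r5 m[φ3→M] = [3, 5, 5]
r5 m[φ3→G] = [5, 11, 9]
r5 m[φ4→M] = [6, 0, 0]
r5 m[φ4→Q] = [10, 19, 11]
r5 m[φ5→M] = [8, 7, 0]
r5 m[φ6→G] = [5, 3, 4]
r5 m[φ7→M] = [8, 5, 2]
r5 m[φ8→E] = [0, 7, 7]
r5 m[K→φ0] = [1, 0, 6]
r5 m[K→φ1] = [8, 4, 7]
r5 m[M→φ0] = [26, 18, 10]
r5 m[M→φ2] = [26, 20, 7]
r5 m[M→φ3] = [24, 16, 5]
r5 m[M→φ4] = [21, 21, 10]
r5 m[M→φ5] = [19, 14, 10]
r5 m[M→φ7] = [19, 16, 8]
r5 m[E→φ2] = [0, 7, 7]
r5 m[E→φ8] = [5, 10, 4]
r5 m[B→φ1] = [0, 0, 0]
r5 m[Q→φ4] = [0, 0, 0]
r5 m[G→φ3] = [5, 3, 4]
r5 m[G→φ6] = [4, 10, 8]
r6 m[φ0→K] = [14, 10, 13]
r6 m[φ0→M] = [1, 3, 0]
r6 m[φ1→K] = [1, 0, 6]
r6 m[φ1→B] = [11, 4, 9]
r6 m[φ2→M] = [1, 1, 3]
r6 m[φ2→E] = [10, 15, 9]
r6 m[φ3→M] = [3, 5, 5]
r6 m[φ3→G] = [5, 11, 9]
r6 m[φ4→M] = [6, 0, 0]
r6 m[φ4→Q] = [10, 19, 11]
r6 m[φ5→M] = [8, 7, 0]
r6 m[φ6→G] = [5, 3, 4]
r6 m[φ7→M] = [8, 5, 2]
r6 m[φ8→E] = [0, 7, 7]
r6 m[K→φ0] = [1, 0, 6]
r6 m[K→φ1] = [14, 10, 13]
r6 m[M→φ0] = [26, 18, 10]
r6 m[M→φ2] = [26, 20, 7]
r6 m[M→φ3] = [24, 16, 5]
r6 m[M→φ4] = [21, 21, 10]
r6 m[M→φ5] = [19, 14, 10]
r6 m[M→φ7] = [19, 16, 8]
r6 m[E→φ2] = [0, 7, 7]
r6 m[E→φ8] = [10, 15, 9]
r6 m[B→φ1] = [0, 0, 0]
r6 m[Q→φ4] = [0, 0, 0]
r6 m[G→φ3] = [5, 3, 4]
r6 m[G→φ6] = [5, 11, 9]
r7 m[φ0→K] = [14, 10, 13]
r7 m[φ0→M] = [1, 3, 0]
r7 m[φ1→K] = [1, 0, 6]
r7 m[φ1→B] = [17, 10, 15]
r7 m[φ2→M] = [1, 1, 3]
r7 m[φ2→E] = [10, 15, 9]
r7 m[φ3→M] = [3, 5, 5]
r7 m[φ3→G] = [5, 11, 9]
r7 m[φ4→M] = [6, 0, 0]
r7 m[φ4→Q] = [10, 19, 11]
r7 m[φ5→M] = [8, 7, 0]
r7 m[φ6→G] = [5, 3, 4]
r7 m[φ7→M] = [8, 5, 2]
r7 m[φ8→E] = [0, 7, 7]
r7 m[K→φ0] = [1, 0, 6]
r7 m[K→φ1] = [14, 10, 13]
r7 m[M→φ0] = [26, 18, 10]
r7 m[M→φ2] = [26, 20, 7]
r7 m[M→φ3] = [24, 16, 5]
r7 m[M→φ4] = [21, 21, 10]
r7 m[M→φ5] = [19, 14, 10]
r7 m[M→φ7] = [19, 16, 8]
r7 m[E→φ2] = [0, 7, 7]
r7 m[E→φ8] = [10, 15, 9]
r7 m[B→φ1] = [0, 0, 0]
r7 m[Q→φ4] = [0, 0, 0]
r7 m[G→φ3] = [5, 3, 4]
r7 m[G→φ6] = [5, 11, 9]
r8 m[φ0→K] = [14, 10, 13]
r8 m[φ0→M] = [1, 3, 0]
r8 m[φ1→K] = [1, 0, 6]
r8 m[φ1→B] = [17, 10, 15]
r8 m[φ2→M] = [1, 1, 3]
r8 m[φ2→E] = [10, 15, 9]
r8 m[φ3→M] = [3, 5, 5]
r8 m[φ3→G] = [5, 11, 9]
r8 m[φ4→M] = [6, 0, 0]
r8 m[φ4→Q] = [10, 19, 11]
r8 m[φ5→M] = [8, 7, 0]
r8 m[φ6→G] = [5, 3, 4]
r8 m[φ7→M] = [8, 5, 2]
r8 m[φ8→E] = [0, 7, 7]
r8 m[K→φ0] = [1, 0, 6]
r8 m[K→φ1] = [14, 10, 13]
r8 m[M→φ0] = [26, 18, 10]
r8 m[M→φ2] = [26, 20, 7]
r8 m[M→φ3] = [24, 16, 5]
r8 m[M→φ4] = [21, 21, 10]
r8 m[M→φ5] = [19, 14, 10]
r8 m[M→φ7] = [19, 16, 8]
r8 m[E→φ2] = [0, 7, 7]
r8 m[E→φ8] = [10, 15, 9]
r8 m[B→φ1] = [0, 0, 0]
r8 m[Q→φ4] = [0, 0, 0]
r8 m[G→φ3] = [5, 3, 4]
r8 m[G→φ6] = [5, 11, 9]
fixed point reached at round 8
b[K] = ⊗ incoming = [15, 10, 19]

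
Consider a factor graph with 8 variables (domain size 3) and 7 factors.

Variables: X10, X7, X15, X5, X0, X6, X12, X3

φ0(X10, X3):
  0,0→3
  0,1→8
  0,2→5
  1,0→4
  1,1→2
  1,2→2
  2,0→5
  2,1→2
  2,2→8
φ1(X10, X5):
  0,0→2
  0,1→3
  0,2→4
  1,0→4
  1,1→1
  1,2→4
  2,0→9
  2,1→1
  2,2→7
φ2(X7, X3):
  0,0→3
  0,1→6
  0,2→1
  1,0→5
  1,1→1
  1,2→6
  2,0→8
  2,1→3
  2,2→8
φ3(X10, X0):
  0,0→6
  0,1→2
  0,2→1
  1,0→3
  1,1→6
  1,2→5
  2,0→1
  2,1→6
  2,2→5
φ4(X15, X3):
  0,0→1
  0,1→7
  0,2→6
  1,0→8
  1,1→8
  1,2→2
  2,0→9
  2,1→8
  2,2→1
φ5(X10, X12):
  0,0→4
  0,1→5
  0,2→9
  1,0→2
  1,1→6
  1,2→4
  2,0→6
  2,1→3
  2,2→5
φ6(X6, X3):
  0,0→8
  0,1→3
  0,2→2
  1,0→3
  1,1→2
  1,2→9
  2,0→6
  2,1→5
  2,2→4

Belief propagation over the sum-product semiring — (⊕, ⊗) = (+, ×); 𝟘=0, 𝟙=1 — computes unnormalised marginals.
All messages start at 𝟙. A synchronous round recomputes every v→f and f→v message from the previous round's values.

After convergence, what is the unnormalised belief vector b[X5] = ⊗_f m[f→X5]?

b[X5] = [101437620, 33351870, 100224552]

init: all messages = 𝟙 over 3 values
r1 m[φ0→X10] = [16, 8, 15]
r1 m[φ0→X3] = [12, 12, 15]
r1 m[φ1→X10] = [9, 9, 17]
r1 m[φ1→X5] = [15, 5, 15]
r1 m[φ2→X7] = [10, 12, 19]
r1 m[φ2→X3] = [16, 10, 15]
r1 m[φ3→X10] = [9, 14, 12]
r1 m[φ3→X0] = [10, 14, 11]
r1 m[φ4→X15] = [14, 18, 18]
r1 m[φ4→X3] = [18, 23, 9]
r1 m[φ5→X10] = [18, 12, 14]
r1 m[φ5→X12] = [12, 14, 18]
r1 m[φ6→X6] = [13, 14, 15]
r1 m[φ6→X3] = [17, 10, 15]
r1 m[X10→φ0] = [1, 1, 1]
r1 m[X10→φ1] = [1, 1, 1]
r1 m[X10→φ3] = [1, 1, 1]
r1 m[X10→φ5] = [1, 1, 1]
r1 m[X7→φ2] = [1, 1, 1]
r1 m[X15→φ4] = [1, 1, 1]
r1 m[X5→φ1] = [1, 1, 1]
r1 m[X0→φ3] = [1, 1, 1]
r1 m[X6→φ6] = [1, 1, 1]
r1 m[X12→φ5] = [1, 1, 1]
r1 m[X3→φ0] = [1, 1, 1]
r1 m[X3→φ2] = [1, 1, 1]
r1 m[X3→φ4] = [1, 1, 1]
r1 m[X3→φ6] = [1, 1, 1]
r2 m[φ0→X10] = [16, 8, 15]
r2 m[φ0→X3] = [12, 12, 15]
r2 m[φ1→X10] = [9, 9, 17]
r2 m[φ1→X5] = [15, 5, 15]
r2 m[φ2→X7] = [10, 12, 19]
r2 m[φ2→X3] = [16, 10, 15]
r2 m[φ3→X10] = [9, 14, 12]
r2 m[φ3→X0] = [10, 14, 11]
r2 m[φ4→X15] = [14, 18, 18]
r2 m[φ4→X3] = [18, 23, 9]
r2 m[φ5→X10] = [18, 12, 14]
r2 m[φ5→X12] = [12, 14, 18]
r2 m[φ6→X6] = [13, 14, 15]
r2 m[φ6→X3] = [17, 10, 15]
r2 m[X10→φ0] = [1458, 1512, 2856]
r2 m[X10→φ1] = [2592, 1344, 2520]
r2 m[X10→φ3] = [2592, 864, 3570]
r2 m[X10→φ5] = [1296, 1008, 3060]
r2 m[X7→φ2] = [1, 1, 1]
r2 m[X15→φ4] = [1, 1, 1]
r2 m[X5→φ1] = [1, 1, 1]
r2 m[X0→φ3] = [1, 1, 1]
r2 m[X6→φ6] = [1, 1, 1]
r2 m[X12→φ5] = [1, 1, 1]
r2 m[X3→φ0] = [4896, 2300, 2025]
r2 m[X3→φ2] = [3672, 2760, 2025]
r2 m[X3→φ4] = [3264, 1200, 3375]
r2 m[X3→φ6] = [3456, 2760, 2025]
r3 m[φ0→X10] = [43213, 28234, 45280]
r3 m[φ0→X3] = [24702, 20400, 33162]
r3 m[φ1→X10] = [9, 9, 17]
r3 m[φ1→X5] = [33240, 11640, 33384]
r3 m[φ2→X7] = [29601, 33270, 53856]
r3 m[φ2→X3] = [16, 10, 15]
r3 m[φ3→X10] = [9, 14, 12]
r3 m[φ3→X0] = [21714, 31788, 24762]
r3 m[φ4→X15] = [31914, 42462, 42351]
r3 m[φ4→X3] = [18, 23, 9]
r3 m[φ5→X10] = [18, 12, 14]
r3 m[φ5→X12] = [25560, 21708, 30996]
r3 m[φ6→X6] = [39978, 34113, 42636]
r3 m[φ6→X3] = [17, 10, 15]
r3 m[X10→φ0] = [1458, 1512, 2856]
r3 m[X10→φ1] = [2592, 1344, 2520]
r3 m[X10→φ3] = [2592, 864, 3570]
r3 m[X10→φ5] = [1296, 1008, 3060]
r3 m[X7→φ2] = [1, 1, 1]
r3 m[X15→φ4] = [1, 1, 1]
r3 m[X5→φ1] = [1, 1, 1]
r3 m[X0→φ3] = [1, 1, 1]
r3 m[X6→φ6] = [1, 1, 1]
r3 m[X12→φ5] = [1, 1, 1]
r3 m[X3→φ0] = [4896, 2300, 2025]
r3 m[X3→φ2] = [3672, 2760, 2025]
r3 m[X3→φ4] = [3264, 1200, 3375]
r3 m[X3→φ6] = [3456, 2760, 2025]
r4 m[φ0→X10] = [43213, 28234, 45280]
r4 m[φ0→X3] = [24702, 20400, 33162]
r4 m[φ1→X10] = [9, 9, 17]
r4 m[φ1→X5] = [33240, 11640, 33384]
r4 m[φ2→X7] = [29601, 33270, 53856]
r4 m[φ2→X3] = [16, 10, 15]
r4 m[φ3→X10] = [9, 14, 12]
r4 m[φ3→X0] = [21714, 31788, 24762]
r4 m[φ4→X15] = [31914, 42462, 42351]
r4 m[φ4→X3] = [18, 23, 9]
r4 m[φ5→X10] = [18, 12, 14]
r4 m[φ5→X12] = [25560, 21708, 30996]
r4 m[φ6→X6] = [39978, 34113, 42636]
r4 m[φ6→X3] = [17, 10, 15]
r4 m[X10→φ0] = [1458, 1512, 2856]
r4 m[X10→φ1] = [7000506, 4743312, 7607040]
r4 m[X10→φ3] = [7000506, 3049272, 10776640]
r4 m[X10→φ5] = [3500253, 3557484, 9237120]
r4 m[X7→φ2] = [1, 1, 1]
r4 m[X15→φ4] = [1, 1, 1]
r4 m[X5→φ1] = [1, 1, 1]
r4 m[X0→φ3] = [1, 1, 1]
r4 m[X6→φ6] = [1, 1, 1]
r4 m[X12→φ5] = [1, 1, 1]
r4 m[X3→φ0] = [4896, 2300, 2025]
r4 m[X3→φ2] = [7558812, 4692000, 4476870]
r4 m[X3→φ4] = [6718944, 2040000, 7461450]
r4 m[X3→φ6] = [7114176, 4692000, 4476870]
r5 m[φ0→X10] = [43213, 28234, 45280]
r5 m[φ0→X3] = [24702, 20400, 33162]
r5 m[φ1→X10] = [9, 9, 17]
r5 m[φ1→X5] = [101437620, 33351870, 100224552]
r5 m[φ2→X7] = [55305306, 69347280, 110361456]
r5 m[φ2→X3] = [16, 10, 15]
r5 m[φ3→X10] = [9, 14, 12]
r5 m[φ3→X0] = [61927492, 96956484, 76130066]
r5 m[φ4→X15] = [65767644, 84994452, 84251946]
r5 m[φ4→X3] = [18, 23, 9]
r5 m[φ5→X10] = [18, 12, 14]
r5 m[φ5→X12] = [76538700, 66557529, 91917813]
r5 m[φ6→X6] = [79943148, 71018358, 84052536]
r5 m[φ6→X3] = [17, 10, 15]
r5 m[X10→φ0] = [1458, 1512, 2856]
r5 m[X10→φ1] = [7000506, 4743312, 7607040]
r5 m[X10→φ3] = [7000506, 3049272, 10776640]
r5 m[X10→φ5] = [3500253, 3557484, 9237120]
r5 m[X7→φ2] = [1, 1, 1]
r5 m[X15→φ4] = [1, 1, 1]
r5 m[X5→φ1] = [1, 1, 1]
r5 m[X0→φ3] = [1, 1, 1]
r5 m[X6→φ6] = [1, 1, 1]
r5 m[X12→φ5] = [1, 1, 1]
r5 m[X3→φ0] = [4896, 2300, 2025]
r5 m[X3→φ2] = [7558812, 4692000, 4476870]
r5 m[X3→φ4] = [6718944, 2040000, 7461450]
r5 m[X3→φ6] = [7114176, 4692000, 4476870]
r6 m[φ0→X10] = [43213, 28234, 45280]
r6 m[φ0→X3] = [24702, 20400, 33162]
r6 m[φ1→X10] = [9, 9, 17]
r6 m[φ1→X5] = [101437620, 33351870, 100224552]
r6 m[φ2→X7] = [55305306, 69347280, 110361456]
r6 m[φ2→X3] = [16, 10, 15]
r6 m[φ3→X10] = [9, 14, 12]
r6 m[φ3→X0] = [61927492, 96956484, 76130066]
r6 m[φ4→X15] = [65767644, 84994452, 84251946]
r6 m[φ4→X3] = [18, 23, 9]
r6 m[φ5→X10] = [18, 12, 14]
r6 m[φ5→X12] = [76538700, 66557529, 91917813]
r6 m[φ6→X6] = [79943148, 71018358, 84052536]
r6 m[φ6→X3] = [17, 10, 15]
r6 m[X10→φ0] = [1458, 1512, 2856]
r6 m[X10→φ1] = [7000506, 4743312, 7607040]
r6 m[X10→φ3] = [7000506, 3049272, 10776640]
r6 m[X10→φ5] = [3500253, 3557484, 9237120]
r6 m[X7→φ2] = [1, 1, 1]
r6 m[X15→φ4] = [1, 1, 1]
r6 m[X5→φ1] = [1, 1, 1]
r6 m[X0→φ3] = [1, 1, 1]
r6 m[X6→φ6] = [1, 1, 1]
r6 m[X12→φ5] = [1, 1, 1]
r6 m[X3→φ0] = [4896, 2300, 2025]
r6 m[X3→φ2] = [7558812, 4692000, 4476870]
r6 m[X3→φ4] = [6718944, 2040000, 7461450]
r6 m[X3→φ6] = [7114176, 4692000, 4476870]
fixed point reached at round 6
b[X5] = ⊗ incoming = [101437620, 33351870, 100224552]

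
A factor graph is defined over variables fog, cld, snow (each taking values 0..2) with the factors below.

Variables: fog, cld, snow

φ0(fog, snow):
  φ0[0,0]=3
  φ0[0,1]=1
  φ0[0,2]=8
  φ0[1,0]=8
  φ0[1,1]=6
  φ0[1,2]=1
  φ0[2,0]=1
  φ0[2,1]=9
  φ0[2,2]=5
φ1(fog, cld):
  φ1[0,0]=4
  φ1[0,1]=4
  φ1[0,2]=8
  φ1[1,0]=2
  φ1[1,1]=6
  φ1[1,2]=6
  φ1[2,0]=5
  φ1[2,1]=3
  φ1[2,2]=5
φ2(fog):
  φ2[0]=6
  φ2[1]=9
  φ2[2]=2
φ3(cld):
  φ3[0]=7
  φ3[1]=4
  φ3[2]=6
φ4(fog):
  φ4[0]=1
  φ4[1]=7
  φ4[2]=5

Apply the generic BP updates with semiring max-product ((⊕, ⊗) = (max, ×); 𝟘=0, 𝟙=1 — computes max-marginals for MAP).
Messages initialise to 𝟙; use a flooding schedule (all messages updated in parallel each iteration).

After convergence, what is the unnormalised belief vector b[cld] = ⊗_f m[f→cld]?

b[cld] = [7056, 12096, 18144]

init: all messages = 𝟙 over 3 values
r1 m[φ0→fog] = [8, 8, 9]
r1 m[φ0→snow] = [8, 9, 8]
r1 m[φ1→fog] = [8, 6, 5]
r1 m[φ1→cld] = [5, 6, 8]
r1 m[φ2→fog] = [6, 9, 2]
r1 m[φ3→cld] = [7, 4, 6]
r1 m[φ4→fog] = [1, 7, 5]
r1 m[fog→φ0] = [1, 1, 1]
r1 m[fog→φ1] = [1, 1, 1]
r1 m[fog→φ2] = [1, 1, 1]
r1 m[fog→φ4] = [1, 1, 1]
r1 m[cld→φ1] = [1, 1, 1]
r1 m[cld→φ3] = [1, 1, 1]
r1 m[snow→φ0] = [1, 1, 1]
r2 m[φ0→fog] = [8, 8, 9]
r2 m[φ0→snow] = [8, 9, 8]
r2 m[φ1→fog] = [8, 6, 5]
r2 m[φ1→cld] = [5, 6, 8]
r2 m[φ2→fog] = [6, 9, 2]
r2 m[φ3→cld] = [7, 4, 6]
r2 m[φ4→fog] = [1, 7, 5]
r2 m[fog→φ0] = [48, 378, 50]
r2 m[fog→φ1] = [48, 504, 90]
r2 m[fog→φ2] = [64, 336, 225]
r2 m[fog→φ4] = [384, 432, 90]
r2 m[cld→φ1] = [7, 4, 6]
r2 m[cld→φ3] = [5, 6, 8]
r2 m[snow→φ0] = [1, 1, 1]
r3 m[φ0→fog] = [8, 8, 9]
r3 m[φ0→snow] = [3024, 2268, 384]
r3 m[φ1→fog] = [48, 36, 35]
r3 m[φ1→cld] = [1008, 3024, 3024]
r3 m[φ2→fog] = [6, 9, 2]
r3 m[φ3→cld] = [7, 4, 6]
r3 m[φ4→fog] = [1, 7, 5]
r3 m[fog→φ0] = [48, 378, 50]
r3 m[fog→φ1] = [48, 504, 90]
r3 m[fog→φ2] = [64, 336, 225]
r3 m[fog→φ4] = [384, 432, 90]
r3 m[cld→φ1] = [7, 4, 6]
r3 m[cld→φ3] = [5, 6, 8]
r3 m[snow→φ0] = [1, 1, 1]
r4 m[φ0→fog] = [8, 8, 9]
r4 m[φ0→snow] = [3024, 2268, 384]
r4 m[φ1→fog] = [48, 36, 35]
r4 m[φ1→cld] = [1008, 3024, 3024]
r4 m[φ2→fog] = [6, 9, 2]
r4 m[φ3→cld] = [7, 4, 6]
r4 m[φ4→fog] = [1, 7, 5]
r4 m[fog→φ0] = [288, 2268, 350]
r4 m[fog→φ1] = [48, 504, 90]
r4 m[fog→φ2] = [384, 2016, 1575]
r4 m[fog→φ4] = [2304, 2592, 630]
r4 m[cld→φ1] = [7, 4, 6]
r4 m[cld→φ3] = [1008, 3024, 3024]
r4 m[snow→φ0] = [1, 1, 1]
r5 m[φ0→fog] = [8, 8, 9]
r5 m[φ0→snow] = [18144, 13608, 2304]
r5 m[φ1→fog] = [48, 36, 35]
r5 m[φ1→cld] = [1008, 3024, 3024]
r5 m[φ2→fog] = [6, 9, 2]
r5 m[φ3→cld] = [7, 4, 6]
r5 m[φ4→fog] = [1, 7, 5]
r5 m[fog→φ0] = [288, 2268, 350]
r5 m[fog→φ1] = [48, 504, 90]
r5 m[fog→φ2] = [384, 2016, 1575]
r5 m[fog→φ4] = [2304, 2592, 630]
r5 m[cld→φ1] = [7, 4, 6]
r5 m[cld→φ3] = [1008, 3024, 3024]
r5 m[snow→φ0] = [1, 1, 1]
r6 m[φ0→fog] = [8, 8, 9]
r6 m[φ0→snow] = [18144, 13608, 2304]
r6 m[φ1→fog] = [48, 36, 35]
r6 m[φ1→cld] = [1008, 3024, 3024]
r6 m[φ2→fog] = [6, 9, 2]
r6 m[φ3→cld] = [7, 4, 6]
r6 m[φ4→fog] = [1, 7, 5]
r6 m[fog→φ0] = [288, 2268, 350]
r6 m[fog→φ1] = [48, 504, 90]
r6 m[fog→φ2] = [384, 2016, 1575]
r6 m[fog→φ4] = [2304, 2592, 630]
r6 m[cld→φ1] = [7, 4, 6]
r6 m[cld→φ3] = [1008, 3024, 3024]
r6 m[snow→φ0] = [1, 1, 1]
fixed point reached at round 6
b[cld] = ⊗ incoming = [7056, 12096, 18144]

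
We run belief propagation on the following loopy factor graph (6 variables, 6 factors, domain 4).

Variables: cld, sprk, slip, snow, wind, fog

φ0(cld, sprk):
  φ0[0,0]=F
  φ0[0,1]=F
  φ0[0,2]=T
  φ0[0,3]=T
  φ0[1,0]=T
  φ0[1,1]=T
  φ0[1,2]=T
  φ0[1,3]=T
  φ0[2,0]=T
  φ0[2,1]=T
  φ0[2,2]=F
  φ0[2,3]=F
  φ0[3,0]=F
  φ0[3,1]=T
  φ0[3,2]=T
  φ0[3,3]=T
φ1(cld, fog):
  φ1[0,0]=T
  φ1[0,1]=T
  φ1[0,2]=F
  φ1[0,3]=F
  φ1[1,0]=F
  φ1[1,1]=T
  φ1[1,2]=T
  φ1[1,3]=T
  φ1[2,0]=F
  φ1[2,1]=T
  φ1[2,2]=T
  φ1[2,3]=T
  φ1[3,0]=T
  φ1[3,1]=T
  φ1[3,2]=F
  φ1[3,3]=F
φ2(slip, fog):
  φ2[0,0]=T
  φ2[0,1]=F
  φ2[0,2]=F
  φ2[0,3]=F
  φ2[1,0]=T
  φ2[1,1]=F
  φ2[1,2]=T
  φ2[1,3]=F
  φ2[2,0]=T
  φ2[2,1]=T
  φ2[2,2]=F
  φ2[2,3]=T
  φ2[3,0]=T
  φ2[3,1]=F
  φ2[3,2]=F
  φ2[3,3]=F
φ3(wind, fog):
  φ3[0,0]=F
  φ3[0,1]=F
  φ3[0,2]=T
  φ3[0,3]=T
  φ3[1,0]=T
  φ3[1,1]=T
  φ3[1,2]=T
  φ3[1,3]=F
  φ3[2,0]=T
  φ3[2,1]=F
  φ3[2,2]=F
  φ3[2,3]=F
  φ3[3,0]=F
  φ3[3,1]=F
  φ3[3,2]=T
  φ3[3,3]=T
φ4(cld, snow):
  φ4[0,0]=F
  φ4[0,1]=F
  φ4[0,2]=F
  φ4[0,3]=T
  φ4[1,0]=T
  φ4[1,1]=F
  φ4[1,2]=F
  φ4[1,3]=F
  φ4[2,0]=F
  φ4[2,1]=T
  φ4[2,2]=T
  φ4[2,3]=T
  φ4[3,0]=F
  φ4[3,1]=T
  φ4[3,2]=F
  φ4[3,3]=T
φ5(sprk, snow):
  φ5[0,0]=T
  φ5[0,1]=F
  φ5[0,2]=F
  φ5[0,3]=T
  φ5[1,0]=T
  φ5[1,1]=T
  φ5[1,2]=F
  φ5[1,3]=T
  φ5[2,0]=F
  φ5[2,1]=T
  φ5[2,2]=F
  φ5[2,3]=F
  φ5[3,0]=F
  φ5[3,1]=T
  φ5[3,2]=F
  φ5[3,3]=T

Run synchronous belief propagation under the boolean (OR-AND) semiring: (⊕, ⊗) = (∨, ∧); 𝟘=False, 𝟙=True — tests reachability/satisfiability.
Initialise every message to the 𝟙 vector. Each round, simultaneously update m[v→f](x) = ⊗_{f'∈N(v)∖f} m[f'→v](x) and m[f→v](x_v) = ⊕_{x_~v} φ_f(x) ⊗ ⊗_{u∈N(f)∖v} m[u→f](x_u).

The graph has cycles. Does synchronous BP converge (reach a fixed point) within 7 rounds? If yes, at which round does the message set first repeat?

CONVERGED at round 3

init: all messages = 𝟙 over 4 values
r1 m[φ0→cld] = [T, T, T, T]
r1 m[φ0→sprk] = [T, T, T, T]
r1 m[φ1→cld] = [T, T, T, T]
r1 m[φ1→fog] = [T, T, T, T]
r1 m[φ2→slip] = [T, T, T, T]
r1 m[φ2→fog] = [T, T, T, T]
r1 m[φ3→wind] = [T, T, T, T]
r1 m[φ3→fog] = [T, T, T, T]
r1 m[φ4→cld] = [T, T, T, T]
r1 m[φ4→snow] = [T, T, T, T]
r1 m[φ5→sprk] = [T, T, T, T]
r1 m[φ5→snow] = [T, T, F, T]
r1 m[cld→φ0] = [T, T, T, T]
r1 m[cld→φ1] = [T, T, T, T]
r1 m[cld→φ4] = [T, T, T, T]
r1 m[sprk→φ0] = [T, T, T, T]
r1 m[sprk→φ5] = [T, T, T, T]
r1 m[slip→φ2] = [T, T, T, T]
r1 m[snow→φ4] = [T, T, T, T]
r1 m[snow→φ5] = [T, T, T, T]
r1 m[wind→φ3] = [T, T, T, T]
r1 m[fog→φ1] = [T, T, T, T]
r1 m[fog→φ2] = [T, T, T, T]
r1 m[fog→φ3] = [T, T, T, T]
r2 m[φ0→cld] = [T, T, T, T]
r2 m[φ0→sprk] = [T, T, T, T]
r2 m[φ1→cld] = [T, T, T, T]
r2 m[φ1→fog] = [T, T, T, T]
r2 m[φ2→slip] = [T, T, T, T]
r2 m[φ2→fog] = [T, T, T, T]
r2 m[φ3→wind] = [T, T, T, T]
r2 m[φ3→fog] = [T, T, T, T]
r2 m[φ4→cld] = [T, T, T, T]
r2 m[φ4→snow] = [T, T, T, T]
r2 m[φ5→sprk] = [T, T, T, T]
r2 m[φ5→snow] = [T, T, F, T]
r2 m[cld→φ0] = [T, T, T, T]
r2 m[cld→φ1] = [T, T, T, T]
r2 m[cld→φ4] = [T, T, T, T]
r2 m[sprk→φ0] = [T, T, T, T]
r2 m[sprk→φ5] = [T, T, T, T]
r2 m[slip→φ2] = [T, T, T, T]
r2 m[snow→φ4] = [T, T, F, T]
r2 m[snow→φ5] = [T, T, T, T]
r2 m[wind→φ3] = [T, T, T, T]
r2 m[fog→φ1] = [T, T, T, T]
r2 m[fog→φ2] = [T, T, T, T]
r2 m[fog→φ3] = [T, T, T, T]
r3 m[φ0→cld] = [T, T, T, T]
r3 m[φ0→sprk] = [T, T, T, T]
r3 m[φ1→cld] = [T, T, T, T]
r3 m[φ1→fog] = [T, T, T, T]
r3 m[φ2→slip] = [T, T, T, T]
r3 m[φ2→fog] = [T, T, T, T]
r3 m[φ3→wind] = [T, T, T, T]
r3 m[φ3→fog] = [T, T, T, T]
r3 m[φ4→cld] = [T, T, T, T]
r3 m[φ4→snow] = [T, T, T, T]
r3 m[φ5→sprk] = [T, T, T, T]
r3 m[φ5→snow] = [T, T, F, T]
r3 m[cld→φ0] = [T, T, T, T]
r3 m[cld→φ1] = [T, T, T, T]
r3 m[cld→φ4] = [T, T, T, T]
r3 m[sprk→φ0] = [T, T, T, T]
r3 m[sprk→φ5] = [T, T, T, T]
r3 m[slip→φ2] = [T, T, T, T]
r3 m[snow→φ4] = [T, T, F, T]
r3 m[snow→φ5] = [T, T, T, T]
r3 m[wind→φ3] = [T, T, T, T]
r3 m[fog→φ1] = [T, T, T, T]
r3 m[fog→φ2] = [T, T, T, T]
r3 m[fog→φ3] = [T, T, T, T]
fixed point reached at round 3
messages reach a fixed point at round 3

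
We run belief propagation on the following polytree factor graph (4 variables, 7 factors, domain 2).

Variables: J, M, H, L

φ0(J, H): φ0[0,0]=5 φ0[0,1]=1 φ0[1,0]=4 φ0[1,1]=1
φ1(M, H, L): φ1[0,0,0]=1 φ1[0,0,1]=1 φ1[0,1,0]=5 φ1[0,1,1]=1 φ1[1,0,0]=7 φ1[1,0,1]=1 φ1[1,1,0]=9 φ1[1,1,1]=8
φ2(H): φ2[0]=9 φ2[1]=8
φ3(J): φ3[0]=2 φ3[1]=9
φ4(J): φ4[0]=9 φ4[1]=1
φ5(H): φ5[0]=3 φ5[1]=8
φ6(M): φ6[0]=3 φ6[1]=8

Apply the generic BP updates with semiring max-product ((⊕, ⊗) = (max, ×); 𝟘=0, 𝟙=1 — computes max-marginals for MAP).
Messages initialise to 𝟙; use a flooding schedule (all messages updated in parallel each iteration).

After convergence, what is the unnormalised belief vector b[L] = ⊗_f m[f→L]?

b[L] = [136080, 73728]

init: all messages = 𝟙 over 2 values
r1 m[φ0→J] = [5, 4]
r1 m[φ0→H] = [5, 1]
r1 m[φ1→M] = [5, 9]
r1 m[φ1→H] = [7, 9]
r1 m[φ1→L] = [9, 8]
r1 m[φ2→H] = [9, 8]
r1 m[φ3→J] = [2, 9]
r1 m[φ4→J] = [9, 1]
r1 m[φ5→H] = [3, 8]
r1 m[φ6→M] = [3, 8]
r1 m[J→φ0] = [1, 1]
r1 m[J→φ3] = [1, 1]
r1 m[J→φ4] = [1, 1]
r1 m[M→φ1] = [1, 1]
r1 m[M→φ6] = [1, 1]
r1 m[H→φ0] = [1, 1]
r1 m[H→φ1] = [1, 1]
r1 m[H→φ2] = [1, 1]
r1 m[H→φ5] = [1, 1]
r1 m[L→φ1] = [1, 1]
r2 m[φ0→J] = [5, 4]
r2 m[φ0→H] = [5, 1]
r2 m[φ1→M] = [5, 9]
r2 m[φ1→H] = [7, 9]
r2 m[φ1→L] = [9, 8]
r2 m[φ2→H] = [9, 8]
r2 m[φ3→J] = [2, 9]
r2 m[φ4→J] = [9, 1]
r2 m[φ5→H] = [3, 8]
r2 m[φ6→M] = [3, 8]
r2 m[J→φ0] = [18, 9]
r2 m[J→φ3] = [45, 4]
r2 m[J→φ4] = [10, 36]
r2 m[M→φ1] = [3, 8]
r2 m[M→φ6] = [5, 9]
r2 m[H→φ0] = [189, 576]
r2 m[H→φ1] = [135, 64]
r2 m[H→φ2] = [105, 72]
r2 m[H→φ5] = [315, 72]
r2 m[L→φ1] = [1, 1]
r3 m[φ0→J] = [945, 756]
r3 m[φ0→H] = [90, 18]
r3 m[φ1→M] = [320, 945]
r3 m[φ1→H] = [56, 72]
r3 m[φ1→L] = [7560, 4096]
r3 m[φ2→H] = [9, 8]
r3 m[φ3→J] = [2, 9]
r3 m[φ4→J] = [9, 1]
r3 m[φ5→H] = [3, 8]
r3 m[φ6→M] = [3, 8]
r3 m[J→φ0] = [18, 9]
r3 m[J→φ3] = [45, 4]
r3 m[J→φ4] = [10, 36]
r3 m[M→φ1] = [3, 8]
r3 m[M→φ6] = [5, 9]
r3 m[H→φ0] = [189, 576]
r3 m[H→φ1] = [135, 64]
r3 m[H→φ2] = [105, 72]
r3 m[H→φ5] = [315, 72]
r3 m[L→φ1] = [1, 1]
r4 m[φ0→J] = [945, 756]
r4 m[φ0→H] = [90, 18]
r4 m[φ1→M] = [320, 945]
r4 m[φ1→H] = [56, 72]
r4 m[φ1→L] = [7560, 4096]
r4 m[φ2→H] = [9, 8]
r4 m[φ3→J] = [2, 9]
r4 m[φ4→J] = [9, 1]
r4 m[φ5→H] = [3, 8]
r4 m[φ6→M] = [3, 8]
r4 m[J→φ0] = [18, 9]
r4 m[J→φ3] = [8505, 756]
r4 m[J→φ4] = [1890, 6804]
r4 m[M→φ1] = [3, 8]
r4 m[M→φ6] = [320, 945]
r4 m[H→φ0] = [1512, 4608]
r4 m[H→φ1] = [2430, 1152]
r4 m[H→φ2] = [15120, 10368]
r4 m[H→φ5] = [45360, 10368]
r4 m[L→φ1] = [1, 1]
r5 m[φ0→J] = [7560, 6048]
r5 m[φ0→H] = [90, 18]
r5 m[φ1→M] = [5760, 17010]
r5 m[φ1→H] = [56, 72]
r5 m[φ1→L] = [136080, 73728]
r5 m[φ2→H] = [9, 8]
r5 m[φ3→J] = [2, 9]
r5 m[φ4→J] = [9, 1]
r5 m[φ5→H] = [3, 8]
r5 m[φ6→M] = [3, 8]
r5 m[J→φ0] = [18, 9]
r5 m[J→φ3] = [8505, 756]
r5 m[J→φ4] = [1890, 6804]
r5 m[M→φ1] = [3, 8]
r5 m[M→φ6] = [320, 945]
r5 m[H→φ0] = [1512, 4608]
r5 m[H→φ1] = [2430, 1152]
r5 m[H→φ2] = [15120, 10368]
r5 m[H→φ5] = [45360, 10368]
r5 m[L→φ1] = [1, 1]
r6 m[φ0→J] = [7560, 6048]
r6 m[φ0→H] = [90, 18]
r6 m[φ1→M] = [5760, 17010]
r6 m[φ1→H] = [56, 72]
r6 m[φ1→L] = [136080, 73728]
r6 m[φ2→H] = [9, 8]
r6 m[φ3→J] = [2, 9]
r6 m[φ4→J] = [9, 1]
r6 m[φ5→H] = [3, 8]
r6 m[φ6→M] = [3, 8]
r6 m[J→φ0] = [18, 9]
r6 m[J→φ3] = [68040, 6048]
r6 m[J→φ4] = [15120, 54432]
r6 m[M→φ1] = [3, 8]
r6 m[M→φ6] = [5760, 17010]
r6 m[H→φ0] = [1512, 4608]
r6 m[H→φ1] = [2430, 1152]
r6 m[H→φ2] = [15120, 10368]
r6 m[H→φ5] = [45360, 10368]
r6 m[L→φ1] = [1, 1]
r7 m[φ0→J] = [7560, 6048]
r7 m[φ0→H] = [90, 18]
r7 m[φ1→M] = [5760, 17010]
r7 m[φ1→H] = [56, 72]
r7 m[φ1→L] = [136080, 73728]
r7 m[φ2→H] = [9, 8]
r7 m[φ3→J] = [2, 9]
r7 m[φ4→J] = [9, 1]
r7 m[φ5→H] = [3, 8]
r7 m[φ6→M] = [3, 8]
r7 m[J→φ0] = [18, 9]
r7 m[J→φ3] = [68040, 6048]
r7 m[J→φ4] = [15120, 54432]
r7 m[M→φ1] = [3, 8]
r7 m[M→φ6] = [5760, 17010]
r7 m[H→φ0] = [1512, 4608]
r7 m[H→φ1] = [2430, 1152]
r7 m[H→φ2] = [15120, 10368]
r7 m[H→φ5] = [45360, 10368]
r7 m[L→φ1] = [1, 1]
fixed point reached at round 7
b[L] = ⊗ incoming = [136080, 73728]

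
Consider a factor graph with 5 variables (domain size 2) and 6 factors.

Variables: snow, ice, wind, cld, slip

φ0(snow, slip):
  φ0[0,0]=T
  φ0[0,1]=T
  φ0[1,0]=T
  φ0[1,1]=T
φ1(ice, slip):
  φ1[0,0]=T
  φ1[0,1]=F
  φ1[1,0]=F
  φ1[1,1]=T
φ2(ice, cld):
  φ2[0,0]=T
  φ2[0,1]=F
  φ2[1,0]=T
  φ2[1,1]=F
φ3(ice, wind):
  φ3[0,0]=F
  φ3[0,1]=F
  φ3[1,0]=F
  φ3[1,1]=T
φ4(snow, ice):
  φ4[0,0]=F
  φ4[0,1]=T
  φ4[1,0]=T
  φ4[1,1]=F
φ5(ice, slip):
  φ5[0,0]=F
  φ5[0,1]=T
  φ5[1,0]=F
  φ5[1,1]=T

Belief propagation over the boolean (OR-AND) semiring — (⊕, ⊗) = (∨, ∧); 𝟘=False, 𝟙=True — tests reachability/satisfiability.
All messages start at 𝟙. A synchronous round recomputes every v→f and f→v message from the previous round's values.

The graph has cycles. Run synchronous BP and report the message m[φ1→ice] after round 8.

message @ round 8 = [F, T]

init: all messages = 𝟙 over 2 values
r1 m[φ0→snow] = [T, T]
r1 m[φ0→slip] = [T, T]
r1 m[φ1→ice] = [T, T]
r1 m[φ1→slip] = [T, T]
r1 m[φ2→ice] = [T, T]
r1 m[φ2→cld] = [T, F]
r1 m[φ3→ice] = [F, T]
r1 m[φ3→wind] = [F, T]
r1 m[φ4→snow] = [T, T]
r1 m[φ4→ice] = [T, T]
r1 m[φ5→ice] = [T, T]
r1 m[φ5→slip] = [F, T]
r1 m[snow→φ0] = [T, T]
r1 m[snow→φ4] = [T, T]
r1 m[ice→φ1] = [T, T]
r1 m[ice→φ2] = [T, T]
r1 m[ice→φ3] = [T, T]
r1 m[ice→φ4] = [T, T]
r1 m[ice→φ5] = [T, T]
r1 m[wind→φ3] = [T, T]
r1 m[cld→φ2] = [T, T]
r1 m[slip→φ0] = [T, T]
r1 m[slip→φ1] = [T, T]
r1 m[slip→φ5] = [T, T]
r2 m[φ0→snow] = [T, T]
r2 m[φ0→slip] = [T, T]
r2 m[φ1→ice] = [T, T]
r2 m[φ1→slip] = [T, T]
r2 m[φ2→ice] = [T, T]
r2 m[φ2→cld] = [T, F]
r2 m[φ3→ice] = [F, T]
r2 m[φ3→wind] = [F, T]
r2 m[φ4→snow] = [T, T]
r2 m[φ4→ice] = [T, T]
r2 m[φ5→ice] = [T, T]
r2 m[φ5→slip] = [F, T]
r2 m[snow→φ0] = [T, T]
r2 m[snow→φ4] = [T, T]
r2 m[ice→φ1] = [F, T]
r2 m[ice→φ2] = [F, T]
r2 m[ice→φ3] = [T, T]
r2 m[ice→φ4] = [F, T]
r2 m[ice→φ5] = [F, T]
r2 m[wind→φ3] = [T, T]
r2 m[cld→φ2] = [T, T]
r2 m[slip→φ0] = [F, T]
r2 m[slip→φ1] = [F, T]
r2 m[slip→φ5] = [T, T]
r3 m[φ0→snow] = [T, T]
r3 m[φ0→slip] = [T, T]
r3 m[φ1→ice] = [F, T]
r3 m[φ1→slip] = [F, T]
r3 m[φ2→ice] = [T, T]
r3 m[φ2→cld] = [T, F]
r3 m[φ3→ice] = [F, T]
r3 m[φ3→wind] = [F, T]
r3 m[φ4→snow] = [T, F]
r3 m[φ4→ice] = [T, T]
r3 m[φ5→ice] = [T, T]
r3 m[φ5→slip] = [F, T]
r3 m[snow→φ0] = [T, T]
r3 m[snow→φ4] = [T, T]
r3 m[ice→φ1] = [F, T]
r3 m[ice→φ2] = [F, T]
r3 m[ice→φ3] = [T, T]
r3 m[ice→φ4] = [F, T]
r3 m[ice→φ5] = [F, T]
r3 m[wind→φ3] = [T, T]
r3 m[cld→φ2] = [T, T]
r3 m[slip→φ0] = [F, T]
r3 m[slip→φ1] = [F, T]
r3 m[slip→φ5] = [T, T]
r4 m[φ0→snow] = [T, T]
r4 m[φ0→slip] = [T, T]
r4 m[φ1→ice] = [F, T]
r4 m[φ1→slip] = [F, T]
r4 m[φ2→ice] = [T, T]
r4 m[φ2→cld] = [T, F]
r4 m[φ3→ice] = [F, T]
r4 m[φ3→wind] = [F, T]
r4 m[φ4→snow] = [T, F]
r4 m[φ4→ice] = [T, T]
r4 m[φ5→ice] = [T, T]
r4 m[φ5→slip] = [F, T]
r4 m[snow→φ0] = [T, F]
r4 m[snow→φ4] = [T, T]
r4 m[ice→φ1] = [F, T]
r4 m[ice→φ2] = [F, T]
r4 m[ice→φ3] = [F, T]
r4 m[ice→φ4] = [F, T]
r4 m[ice→φ5] = [F, T]
r4 m[wind→φ3] = [T, T]
r4 m[cld→φ2] = [T, T]
r4 m[slip→φ0] = [F, T]
r4 m[slip→φ1] = [F, T]
r4 m[slip→φ5] = [F, T]
r5 m[φ0→snow] = [T, T]
r5 m[φ0→slip] = [T, T]
r5 m[φ1→ice] = [F, T]
r5 m[φ1→slip] = [F, T]
r5 m[φ2→ice] = [T, T]
r5 m[φ2→cld] = [T, F]
r5 m[φ3→ice] = [F, T]
r5 m[φ3→wind] = [F, T]
r5 m[φ4→snow] = [T, F]
r5 m[φ4→ice] = [T, T]
r5 m[φ5→ice] = [T, T]
r5 m[φ5→slip] = [F, T]
r5 m[snow→φ0] = [T, F]
r5 m[snow→φ4] = [T, T]
r5 m[ice→φ1] = [F, T]
r5 m[ice→φ2] = [F, T]
r5 m[ice→φ3] = [F, T]
r5 m[ice→φ4] = [F, T]
r5 m[ice→φ5] = [F, T]
r5 m[wind→φ3] = [T, T]
r5 m[cld→φ2] = [T, T]
r5 m[slip→φ0] = [F, T]
r5 m[slip→φ1] = [F, T]
r5 m[slip→φ5] = [F, T]
r6 m[φ0→snow] = [T, T]
r6 m[φ0→slip] = [T, T]
r6 m[φ1→ice] = [F, T]
r6 m[φ1→slip] = [F, T]
r6 m[φ2→ice] = [T, T]
r6 m[φ2→cld] = [T, F]
r6 m[φ3→ice] = [F, T]
r6 m[φ3→wind] = [F, T]
r6 m[φ4→snow] = [T, F]
r6 m[φ4→ice] = [T, T]
r6 m[φ5→ice] = [T, T]
r6 m[φ5→slip] = [F, T]
r6 m[snow→φ0] = [T, F]
r6 m[snow→φ4] = [T, T]
r6 m[ice→φ1] = [F, T]
r6 m[ice→φ2] = [F, T]
r6 m[ice→φ3] = [F, T]
r6 m[ice→φ4] = [F, T]
r6 m[ice→φ5] = [F, T]
r6 m[wind→φ3] = [T, T]
r6 m[cld→φ2] = [T, T]
r6 m[slip→φ0] = [F, T]
r6 m[slip→φ1] = [F, T]
r6 m[slip→φ5] = [F, T]
r7 m[φ0→snow] = [T, T]
r7 m[φ0→slip] = [T, T]
r7 m[φ1→ice] = [F, T]
r7 m[φ1→slip] = [F, T]
r7 m[φ2→ice] = [T, T]
r7 m[φ2→cld] = [T, F]
r7 m[φ3→ice] = [F, T]
r7 m[φ3→wind] = [F, T]
r7 m[φ4→snow] = [T, F]
r7 m[φ4→ice] = [T, T]
r7 m[φ5→ice] = [T, T]
r7 m[φ5→slip] = [F, T]
r7 m[snow→φ0] = [T, F]
r7 m[snow→φ4] = [T, T]
r7 m[ice→φ1] = [F, T]
r7 m[ice→φ2] = [F, T]
r7 m[ice→φ3] = [F, T]
r7 m[ice→φ4] = [F, T]
r7 m[ice→φ5] = [F, T]
r7 m[wind→φ3] = [T, T]
r7 m[cld→φ2] = [T, T]
r7 m[slip→φ0] = [F, T]
r7 m[slip→φ1] = [F, T]
r7 m[slip→φ5] = [F, T]
r8 m[φ0→snow] = [T, T]
r8 m[φ0→slip] = [T, T]
r8 m[φ1→ice] = [F, T]
r8 m[φ1→slip] = [F, T]
r8 m[φ2→ice] = [T, T]
r8 m[φ2→cld] = [T, F]
r8 m[φ3→ice] = [F, T]
r8 m[φ3→wind] = [F, T]
r8 m[φ4→snow] = [T, F]
r8 m[φ4→ice] = [T, T]
r8 m[φ5→ice] = [T, T]
r8 m[φ5→slip] = [F, T]
r8 m[snow→φ0] = [T, F]
r8 m[snow→φ4] = [T, T]
r8 m[ice→φ1] = [F, T]
r8 m[ice→φ2] = [F, T]
r8 m[ice→φ3] = [F, T]
r8 m[ice→φ4] = [F, T]
r8 m[ice→φ5] = [F, T]
r8 m[wind→φ3] = [T, T]
r8 m[cld→φ2] = [T, T]
r8 m[slip→φ0] = [F, T]
r8 m[slip→φ1] = [F, T]
r8 m[slip→φ5] = [F, T]
fixed point reached at round 5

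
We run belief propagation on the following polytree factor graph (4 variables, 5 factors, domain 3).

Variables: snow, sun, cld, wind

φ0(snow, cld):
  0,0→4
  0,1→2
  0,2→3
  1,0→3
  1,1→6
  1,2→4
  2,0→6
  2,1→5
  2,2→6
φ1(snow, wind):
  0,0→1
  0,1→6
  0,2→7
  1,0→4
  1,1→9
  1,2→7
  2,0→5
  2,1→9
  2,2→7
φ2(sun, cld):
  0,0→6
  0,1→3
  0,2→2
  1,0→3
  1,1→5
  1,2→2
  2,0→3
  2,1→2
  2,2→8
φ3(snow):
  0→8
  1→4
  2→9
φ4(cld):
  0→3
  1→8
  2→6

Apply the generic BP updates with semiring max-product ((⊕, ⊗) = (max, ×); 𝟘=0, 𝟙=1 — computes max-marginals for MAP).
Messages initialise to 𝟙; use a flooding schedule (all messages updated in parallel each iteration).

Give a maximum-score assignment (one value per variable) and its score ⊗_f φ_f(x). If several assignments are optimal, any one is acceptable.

assignment: (snow=2, sun=2, cld=2, wind=1); score = 23328

init: all messages = 𝟙 over 3 values
r1 m[φ0→snow] = [4, 6, 6]
r1 m[φ0→cld] = [6, 6, 6]
r1 m[φ1→snow] = [7, 9, 9]
r1 m[φ1→wind] = [5, 9, 7]
r1 m[φ2→sun] = [6, 5, 8]
r1 m[φ2→cld] = [6, 5, 8]
r1 m[φ3→snow] = [8, 4, 9]
r1 m[φ4→cld] = [3, 8, 6]
r1 m[snow→φ0] = [1, 1, 1]
r1 m[snow→φ1] = [1, 1, 1]
r1 m[snow→φ3] = [1, 1, 1]
r1 m[sun→φ2] = [1, 1, 1]
r1 m[cld→φ0] = [1, 1, 1]
r1 m[cld→φ2] = [1, 1, 1]
r1 m[cld→φ4] = [1, 1, 1]
r1 m[wind→φ1] = [1, 1, 1]
r2 m[φ0→snow] = [4, 6, 6]
r2 m[φ0→cld] = [6, 6, 6]
r2 m[φ1→snow] = [7, 9, 9]
r2 m[φ1→wind] = [5, 9, 7]
r2 m[φ2→sun] = [6, 5, 8]
r2 m[φ2→cld] = [6, 5, 8]
r2 m[φ3→snow] = [8, 4, 9]
r2 m[φ4→cld] = [3, 8, 6]
r2 m[snow→φ0] = [56, 36, 81]
r2 m[snow→φ1] = [32, 24, 54]
r2 m[snow→φ3] = [28, 54, 54]
r2 m[sun→φ2] = [1, 1, 1]
r2 m[cld→φ0] = [18, 40, 48]
r2 m[cld→φ2] = [18, 48, 36]
r2 m[cld→φ4] = [36, 30, 48]
r2 m[wind→φ1] = [1, 1, 1]
r3 m[φ0→snow] = [144, 240, 288]
r3 m[φ0→cld] = [486, 405, 486]
r3 m[φ1→snow] = [7, 9, 9]
r3 m[φ1→wind] = [270, 486, 378]
r3 m[φ2→sun] = [144, 240, 288]
r3 m[φ2→cld] = [6, 5, 8]
r3 m[φ3→snow] = [8, 4, 9]
r3 m[φ4→cld] = [3, 8, 6]
r3 m[snow→φ0] = [56, 36, 81]
r3 m[snow→φ1] = [32, 24, 54]
r3 m[snow→φ3] = [28, 54, 54]
r3 m[sun→φ2] = [1, 1, 1]
r3 m[cld→φ0] = [18, 40, 48]
r3 m[cld→φ2] = [18, 48, 36]
r3 m[cld→φ4] = [36, 30, 48]
r3 m[wind→φ1] = [1, 1, 1]
r4 m[φ0→snow] = [144, 240, 288]
r4 m[φ0→cld] = [486, 405, 486]
r4 m[φ1→snow] = [7, 9, 9]
r4 m[φ1→wind] = [270, 486, 378]
r4 m[φ2→sun] = [144, 240, 288]
r4 m[φ2→cld] = [6, 5, 8]
r4 m[φ3→snow] = [8, 4, 9]
r4 m[φ4→cld] = [3, 8, 6]
r4 m[snow→φ0] = [56, 36, 81]
r4 m[snow→φ1] = [1152, 960, 2592]
r4 m[snow→φ3] = [1008, 2160, 2592]
r4 m[sun→φ2] = [1, 1, 1]
r4 m[cld→φ0] = [18, 40, 48]
r4 m[cld→φ2] = [1458, 3240, 2916]
r4 m[cld→φ4] = [2916, 2025, 3888]
r4 m[wind→φ1] = [1, 1, 1]
r5 m[φ0→snow] = [144, 240, 288]
r5 m[φ0→cld] = [486, 405, 486]
r5 m[φ1→snow] = [7, 9, 9]
r5 m[φ1→wind] = [12960, 23328, 18144]
r5 m[φ2→sun] = [9720, 16200, 23328]
r5 m[φ2→cld] = [6, 5, 8]
r5 m[φ3→snow] = [8, 4, 9]
r5 m[φ4→cld] = [3, 8, 6]
r5 m[snow→φ0] = [56, 36, 81]
r5 m[snow→φ1] = [1152, 960, 2592]
r5 m[snow→φ3] = [1008, 2160, 2592]
r5 m[sun→φ2] = [1, 1, 1]
r5 m[cld→φ0] = [18, 40, 48]
r5 m[cld→φ2] = [1458, 3240, 2916]
r5 m[cld→φ4] = [2916, 2025, 3888]
r5 m[wind→φ1] = [1, 1, 1]
r6 m[φ0→snow] = [144, 240, 288]
r6 m[φ0→cld] = [486, 405, 486]
r6 m[φ1→snow] = [7, 9, 9]
r6 m[φ1→wind] = [12960, 23328, 18144]
r6 m[φ2→sun] = [9720, 16200, 23328]
r6 m[φ2→cld] = [6, 5, 8]
r6 m[φ3→snow] = [8, 4, 9]
r6 m[φ4→cld] = [3, 8, 6]
r6 m[snow→φ0] = [56, 36, 81]
r6 m[snow→φ1] = [1152, 960, 2592]
r6 m[snow→φ3] = [1008, 2160, 2592]
r6 m[sun→φ2] = [1, 1, 1]
r6 m[cld→φ0] = [18, 40, 48]
r6 m[cld→φ2] = [1458, 3240, 2916]
r6 m[cld→φ4] = [2916, 2025, 3888]
r6 m[wind→φ1] = [1, 1, 1]
fixed point reached at round 6
traceback from snow: (snow=2, sun=2, cld=2, wind=1), score=23328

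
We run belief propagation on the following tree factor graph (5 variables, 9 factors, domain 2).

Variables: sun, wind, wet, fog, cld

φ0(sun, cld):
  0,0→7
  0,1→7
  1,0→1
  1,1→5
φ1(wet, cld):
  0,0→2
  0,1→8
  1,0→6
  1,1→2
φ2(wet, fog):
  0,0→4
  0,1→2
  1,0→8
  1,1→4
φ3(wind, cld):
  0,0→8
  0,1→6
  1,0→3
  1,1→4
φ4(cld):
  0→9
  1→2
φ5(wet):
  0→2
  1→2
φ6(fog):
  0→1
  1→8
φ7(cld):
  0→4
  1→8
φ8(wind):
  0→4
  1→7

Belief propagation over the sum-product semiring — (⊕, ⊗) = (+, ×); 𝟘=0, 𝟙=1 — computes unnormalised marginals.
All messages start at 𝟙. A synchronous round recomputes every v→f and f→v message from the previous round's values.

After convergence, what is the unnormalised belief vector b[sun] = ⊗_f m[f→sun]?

b[sun] = [10274880, 3065280]

init: all messages = 𝟙 over 2 values
r1 m[φ0→sun] = [14, 6]
r1 m[φ0→cld] = [8, 12]
r1 m[φ1→wet] = [10, 8]
r1 m[φ1→cld] = [8, 10]
r1 m[φ2→wet] = [6, 12]
r1 m[φ2→fog] = [12, 6]
r1 m[φ3→wind] = [14, 7]
r1 m[φ3→cld] = [11, 10]
r1 m[φ4→cld] = [9, 2]
r1 m[φ5→wet] = [2, 2]
r1 m[φ6→fog] = [1, 8]
r1 m[φ7→cld] = [4, 8]
r1 m[φ8→wind] = [4, 7]
r1 m[sun→φ0] = [1, 1]
r1 m[wind→φ3] = [1, 1]
r1 m[wind→φ8] = [1, 1]
r1 m[wet→φ1] = [1, 1]
r1 m[wet→φ2] = [1, 1]
r1 m[wet→φ5] = [1, 1]
r1 m[fog→φ2] = [1, 1]
r1 m[fog→φ6] = [1, 1]
r1 m[cld→φ0] = [1, 1]
r1 m[cld→φ1] = [1, 1]
r1 m[cld→φ3] = [1, 1]
r1 m[cld→φ4] = [1, 1]
r1 m[cld→φ7] = [1, 1]
r2 m[φ0→sun] = [14, 6]
r2 m[φ0→cld] = [8, 12]
r2 m[φ1→wet] = [10, 8]
r2 m[φ1→cld] = [8, 10]
r2 m[φ2→wet] = [6, 12]
r2 m[φ2→fog] = [12, 6]
r2 m[φ3→wind] = [14, 7]
r2 m[φ3→cld] = [11, 10]
r2 m[φ4→cld] = [9, 2]
r2 m[φ5→wet] = [2, 2]
r2 m[φ6→fog] = [1, 8]
r2 m[φ7→cld] = [4, 8]
r2 m[φ8→wind] = [4, 7]
r2 m[sun→φ0] = [1, 1]
r2 m[wind→φ3] = [4, 7]
r2 m[wind→φ8] = [14, 7]
r2 m[wet→φ1] = [12, 24]
r2 m[wet→φ2] = [20, 16]
r2 m[wet→φ5] = [60, 96]
r2 m[fog→φ2] = [1, 8]
r2 m[fog→φ6] = [12, 6]
r2 m[cld→φ0] = [3168, 1600]
r2 m[cld→φ1] = [3168, 1920]
r2 m[cld→φ3] = [2304, 1920]
r2 m[cld→φ4] = [2816, 9600]
r2 m[cld→φ7] = [6336, 2400]
r3 m[φ0→sun] = [33376, 11168]
r3 m[φ0→cld] = [8, 12]
r3 m[φ1→wet] = [21696, 22848]
r3 m[φ1→cld] = [168, 144]
r3 m[φ2→wet] = [20, 40]
r3 m[φ2→fog] = [208, 104]
r3 m[φ3→wind] = [29952, 14592]
r3 m[φ3→cld] = [53, 52]
r3 m[φ4→cld] = [9, 2]
r3 m[φ5→wet] = [2, 2]
r3 m[φ6→fog] = [1, 8]
r3 m[φ7→cld] = [4, 8]
r3 m[φ8→wind] = [4, 7]
r3 m[sun→φ0] = [1, 1]
r3 m[wind→φ3] = [4, 7]
r3 m[wind→φ8] = [14, 7]
r3 m[wet→φ1] = [12, 24]
r3 m[wet→φ2] = [20, 16]
r3 m[wet→φ5] = [60, 96]
r3 m[fog→φ2] = [1, 8]
r3 m[fog→φ6] = [12, 6]
r3 m[cld→φ0] = [3168, 1600]
r3 m[cld→φ1] = [3168, 1920]
r3 m[cld→φ3] = [2304, 1920]
r3 m[cld→φ4] = [2816, 9600]
r3 m[cld→φ7] = [6336, 2400]
r4 m[φ0→sun] = [33376, 11168]
r4 m[φ0→cld] = [8, 12]
r4 m[φ1→wet] = [21696, 22848]
r4 m[φ1→cld] = [168, 144]
r4 m[φ2→wet] = [20, 40]
r4 m[φ2→fog] = [208, 104]
r4 m[φ3→wind] = [29952, 14592]
r4 m[φ3→cld] = [53, 52]
r4 m[φ4→cld] = [9, 2]
r4 m[φ5→wet] = [2, 2]
r4 m[φ6→fog] = [1, 8]
r4 m[φ7→cld] = [4, 8]
r4 m[φ8→wind] = [4, 7]
r4 m[sun→φ0] = [1, 1]
r4 m[wind→φ3] = [4, 7]
r4 m[wind→φ8] = [29952, 14592]
r4 m[wet→φ1] = [40, 80]
r4 m[wet→φ2] = [43392, 45696]
r4 m[wet→φ5] = [433920, 913920]
r4 m[fog→φ2] = [1, 8]
r4 m[fog→φ6] = [208, 104]
r4 m[cld→φ0] = [320544, 119808]
r4 m[cld→φ1] = [15264, 9984]
r4 m[cld→φ3] = [48384, 27648]
r4 m[cld→φ4] = [284928, 718848]
r4 m[cld→φ7] = [641088, 179712]
r5 m[φ0→sun] = [3082464, 919584]
r5 m[φ0→cld] = [8, 12]
r5 m[φ1→wet] = [110400, 111552]
r5 m[φ1→cld] = [560, 480]
r5 m[φ2→wet] = [20, 40]
r5 m[φ2→fog] = [539136, 269568]
r5 m[φ3→wind] = [552960, 255744]
r5 m[φ3→cld] = [53, 52]
r5 m[φ4→cld] = [9, 2]
r5 m[φ5→wet] = [2, 2]
r5 m[φ6→fog] = [1, 8]
r5 m[φ7→cld] = [4, 8]
r5 m[φ8→wind] = [4, 7]
r5 m[sun→φ0] = [1, 1]
r5 m[wind→φ3] = [4, 7]
r5 m[wind→φ8] = [29952, 14592]
r5 m[wet→φ1] = [40, 80]
r5 m[wet→φ2] = [43392, 45696]
r5 m[wet→φ5] = [433920, 913920]
r5 m[fog→φ2] = [1, 8]
r5 m[fog→φ6] = [208, 104]
r5 m[cld→φ0] = [320544, 119808]
r5 m[cld→φ1] = [15264, 9984]
r5 m[cld→φ3] = [48384, 27648]
r5 m[cld→φ4] = [284928, 718848]
r5 m[cld→φ7] = [641088, 179712]
r6 m[φ0→sun] = [3082464, 919584]
r6 m[φ0→cld] = [8, 12]
r6 m[φ1→wet] = [110400, 111552]
r6 m[φ1→cld] = [560, 480]
r6 m[φ2→wet] = [20, 40]
r6 m[φ2→fog] = [539136, 269568]
r6 m[φ3→wind] = [552960, 255744]
r6 m[φ3→cld] = [53, 52]
r6 m[φ4→cld] = [9, 2]
r6 m[φ5→wet] = [2, 2]
r6 m[φ6→fog] = [1, 8]
r6 m[φ7→cld] = [4, 8]
r6 m[φ8→wind] = [4, 7]
r6 m[sun→φ0] = [1, 1]
r6 m[wind→φ3] = [4, 7]
r6 m[wind→φ8] = [552960, 255744]
r6 m[wet→φ1] = [40, 80]
r6 m[wet→φ2] = [220800, 223104]
r6 m[wet→φ5] = [2208000, 4462080]
r6 m[fog→φ2] = [1, 8]
r6 m[fog→φ6] = [539136, 269568]
r6 m[cld→φ0] = [1068480, 399360]
r6 m[cld→φ1] = [15264, 9984]
r6 m[cld→φ3] = [161280, 92160]
r6 m[cld→φ4] = [949760, 2396160]
r6 m[cld→φ7] = [2136960, 599040]
r7 m[φ0→sun] = [10274880, 3065280]
r7 m[φ0→cld] = [8, 12]
r7 m[φ1→wet] = [110400, 111552]
r7 m[φ1→cld] = [560, 480]
r7 m[φ2→wet] = [20, 40]
r7 m[φ2→fog] = [2668032, 1334016]
r7 m[φ3→wind] = [1843200, 852480]
r7 m[φ3→cld] = [53, 52]
r7 m[φ4→cld] = [9, 2]
r7 m[φ5→wet] = [2, 2]
r7 m[φ6→fog] = [1, 8]
r7 m[φ7→cld] = [4, 8]
r7 m[φ8→wind] = [4, 7]
r7 m[sun→φ0] = [1, 1]
r7 m[wind→φ3] = [4, 7]
r7 m[wind→φ8] = [552960, 255744]
r7 m[wet→φ1] = [40, 80]
r7 m[wet→φ2] = [220800, 223104]
r7 m[wet→φ5] = [2208000, 4462080]
r7 m[fog→φ2] = [1, 8]
r7 m[fog→φ6] = [539136, 269568]
r7 m[cld→φ0] = [1068480, 399360]
r7 m[cld→φ1] = [15264, 9984]
r7 m[cld→φ3] = [161280, 92160]
r7 m[cld→φ4] = [949760, 2396160]
r7 m[cld→φ7] = [2136960, 599040]
r8 m[φ0→sun] = [10274880, 3065280]
r8 m[φ0→cld] = [8, 12]
r8 m[φ1→wet] = [110400, 111552]
r8 m[φ1→cld] = [560, 480]
r8 m[φ2→wet] = [20, 40]
r8 m[φ2→fog] = [2668032, 1334016]
r8 m[φ3→wind] = [1843200, 852480]
r8 m[φ3→cld] = [53, 52]
r8 m[φ4→cld] = [9, 2]
r8 m[φ5→wet] = [2, 2]
r8 m[φ6→fog] = [1, 8]
r8 m[φ7→cld] = [4, 8]
r8 m[φ8→wind] = [4, 7]
r8 m[sun→φ0] = [1, 1]
r8 m[wind→φ3] = [4, 7]
r8 m[wind→φ8] = [1843200, 852480]
r8 m[wet→φ1] = [40, 80]
r8 m[wet→φ2] = [220800, 223104]
r8 m[wet→φ5] = [2208000, 4462080]
r8 m[fog→φ2] = [1, 8]
r8 m[fog→φ6] = [2668032, 1334016]
r8 m[cld→φ0] = [1068480, 399360]
r8 m[cld→φ1] = [15264, 9984]
r8 m[cld→φ3] = [161280, 92160]
r8 m[cld→φ4] = [949760, 2396160]
r8 m[cld→φ7] = [2136960, 599040]
r9 m[φ0→sun] = [10274880, 3065280]
r9 m[φ0→cld] = [8, 12]
r9 m[φ1→wet] = [110400, 111552]
r9 m[φ1→cld] = [560, 480]
r9 m[φ2→wet] = [20, 40]
r9 m[φ2→fog] = [2668032, 1334016]
r9 m[φ3→wind] = [1843200, 852480]
r9 m[φ3→cld] = [53, 52]
r9 m[φ4→cld] = [9, 2]
r9 m[φ5→wet] = [2, 2]
r9 m[φ6→fog] = [1, 8]
r9 m[φ7→cld] = [4, 8]
r9 m[φ8→wind] = [4, 7]
r9 m[sun→φ0] = [1, 1]
r9 m[wind→φ3] = [4, 7]
r9 m[wind→φ8] = [1843200, 852480]
r9 m[wet→φ1] = [40, 80]
r9 m[wet→φ2] = [220800, 223104]
r9 m[wet→φ5] = [2208000, 4462080]
r9 m[fog→φ2] = [1, 8]
r9 m[fog→φ6] = [2668032, 1334016]
r9 m[cld→φ0] = [1068480, 399360]
r9 m[cld→φ1] = [15264, 9984]
r9 m[cld→φ3] = [161280, 92160]
r9 m[cld→φ4] = [949760, 2396160]
r9 m[cld→φ7] = [2136960, 599040]
fixed point reached at round 9
b[sun] = ⊗ incoming = [10274880, 3065280]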